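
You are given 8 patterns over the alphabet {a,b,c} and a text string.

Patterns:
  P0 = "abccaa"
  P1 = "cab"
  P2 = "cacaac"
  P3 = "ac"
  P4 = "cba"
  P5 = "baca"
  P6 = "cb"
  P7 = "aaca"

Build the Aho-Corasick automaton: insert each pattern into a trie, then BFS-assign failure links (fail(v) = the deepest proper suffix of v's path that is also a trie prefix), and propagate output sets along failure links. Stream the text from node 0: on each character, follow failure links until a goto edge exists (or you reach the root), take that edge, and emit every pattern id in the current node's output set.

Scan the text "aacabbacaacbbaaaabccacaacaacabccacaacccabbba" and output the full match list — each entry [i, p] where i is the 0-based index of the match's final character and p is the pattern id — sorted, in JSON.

Build automaton:
Trie nodes:
  n0 'ε': a→1 b→17 c→7
  n1 'a': a→21 b→2 c→14
  n2 'ab': c→3
  n3 'abc': c→4
  n4 'abcc': a→5
  n5 'abcca': a→6
  n6 'abccaa': ·  [P0 ends]
  n7 'c': a→8 b→15
  n8 'ca': b→9 c→10
  n9 'cab': ·  [P1 ends]
  n10 'cac': a→11
  n11 'caca': a→12
  n12 'cacaa': c→13
  n13 'cacaac': ·  [P2 ends]
  n14 'ac': ·  [P3 ends]
  n15 'cb': a→16  [P6 ends]
  n16 'cba': ·  [P4 ends]
  n17 'b': a→18
  n18 'ba': c→19
  n19 'bac': a→20
  n20 'baca': ·  [P5 ends]
  n21 'aa': c→22
  n22 'aac': a→23
  n23 'aaca': ·  [P7 ends]

Failure links (BFS by depth):
  n1('a'): parent n0 fail=0; on 'a' 0 → fail=0;  out ∅∪∅=∅
  n7('c'): parent n0 fail=0; on 'c' 0 → fail=0;  out ∅∪∅=∅
  n17('b'): parent n0 fail=0; on 'b' 0 → fail=0;  out ∅∪∅=∅
  n2('ab'): parent n1 fail=0; on 'b' 0 → fail=17;  out ∅∪∅=∅
  n8('ca'): parent n7 fail=0; on 'a' 0 → fail=1;  out ∅∪∅=∅
  n14('ac'): parent n1 fail=0; on 'c' 0 → fail=7;  out {3}∪∅={3}
  n15('cb'): parent n7 fail=0; on 'b' 0 → fail=17;  out {6}∪∅={6}
  n18('ba'): parent n17 fail=0; on 'a' 0 → fail=1;  out ∅∪∅=∅
  n21('aa'): parent n1 fail=0; on 'a' 0 → fail=1;  out ∅∪∅=∅
  n3('abc'): parent n2 fail=17; on 'c' 17→0 → fail=7;  out ∅∪∅=∅
  n9('cab'): parent n8 fail=1; on 'b' 1 → fail=2;  out {1}∪∅={1}
  n10('cac'): parent n8 fail=1; on 'c' 1 → fail=14;  out ∅∪{3}={3}
  n16('cba'): parent n15 fail=17; on 'a' 17 → fail=18;  out {4}∪∅={4}
  n19('bac'): parent n18 fail=1; on 'c' 1 → fail=14;  out ∅∪{3}={3}
  n22('aac'): parent n21 fail=1; on 'c' 1 → fail=14;  out ∅∪{3}={3}
  n4('abcc'): parent n3 fail=7; on 'c' 7→0 → fail=7;  out ∅∪∅=∅
  n11('caca'): parent n10 fail=14; on 'a' 14→7 → fail=8;  out ∅∪∅=∅
  n20('baca'): parent n19 fail=14; on 'a' 14→7 → fail=8;  out {5}∪∅={5}
  n23('aaca'): parent n22 fail=14; on 'a' 14→7 → fail=8;  out {7}∪∅={7}
  n5('abcca'): parent n4 fail=7; on 'a' 7 → fail=8;  out ∅∪∅=∅
  n12('cacaa'): parent n11 fail=8; on 'a' 8→1 → fail=21;  out ∅∪∅=∅
  n6('abccaa'): parent n5 fail=8; on 'a' 8→1 → fail=21;  out {0}∪∅={0}
  n13('cacaac'): parent n12 fail=21; on 'c' 21 → fail=22;  out {2}∪{3}={2,3}

Scan:
[0] read 'a'  n0⇒n1
[1] read 'a'  n1⇒n21
[2] read 'c'  n21⇒n22  emit P3@[1:2]
[3] read 'a'  n22⇒n23  emit P7@[0:3]
[4] read 'b'  n23⇒n9 ·f  emit P1@[2:4]
[5] read 'b'  n9⇒n17 ·f
[6] read 'a'  n17⇒n18
[7] read 'c'  n18⇒n19  emit P3@[6:7]
[8] read 'a'  n19⇒n20  emit P5@[5:8]
[9] read 'a'  n20⇒n21 ·f
[10] read 'c'  n21⇒n22  emit P3@[9:10]
[11] read 'b'  n22⇒n15 ·f  emit P6@[10:11]
[12] read 'b'  n15⇒n17 ·f
[13] read 'a'  n17⇒n18
[14] read 'a'  n18⇒n21 ·f
[15] read 'a'  n21⇒n21 ·f
[16] read 'a'  n21⇒n21 ·f
[17] read 'b'  n21⇒n2 ·f
[18] read 'c'  n2⇒n3
[19] read 'c'  n3⇒n4
[20] read 'a'  n4⇒n5
[21] read 'c'  n5⇒n10 ·f  emit P3@[20:21]
[22] read 'a'  n10⇒n11
[23] read 'a'  n11⇒n12
[24] read 'c'  n12⇒n13  emit P2@[19:24],P3@[23:24]
[25] read 'a'  n13⇒n23 ·f  emit P7@[22:25]
[26] read 'a'  n23⇒n21 ·f
[27] read 'c'  n21⇒n22  emit P3@[26:27]
[28] read 'a'  n22⇒n23  emit P7@[25:28]
[29] read 'b'  n23⇒n9 ·f  emit P1@[27:29]
[30] read 'c'  n9⇒n3 ·f
[31] read 'c'  n3⇒n4
[32] read 'a'  n4⇒n5
[33] read 'c'  n5⇒n10 ·f  emit P3@[32:33]
[34] read 'a'  n10⇒n11
[35] read 'a'  n11⇒n12
[36] read 'c'  n12⇒n13  emit P2@[31:36],P3@[35:36]
[37] read 'c'  n13⇒n7 ·f
[38] read 'c'  n7⇒n7 ·f
[39] read 'a'  n7⇒n8
[40] read 'b'  n8⇒n9  emit P1@[38:40]
[41] read 'b'  n9⇒n17 ·f
[42] read 'b'  n17⇒n17 ·f
[43] read 'a'  n17⇒n18

All matches (sorted): [[2,3],[3,7],[4,1],[7,3],[8,5],[10,3],[11,6],[21,3],[24,2],[24,3],[25,7],[27,3],[28,7],[29,1],[33,3],[36,2],[36,3],[40,1]]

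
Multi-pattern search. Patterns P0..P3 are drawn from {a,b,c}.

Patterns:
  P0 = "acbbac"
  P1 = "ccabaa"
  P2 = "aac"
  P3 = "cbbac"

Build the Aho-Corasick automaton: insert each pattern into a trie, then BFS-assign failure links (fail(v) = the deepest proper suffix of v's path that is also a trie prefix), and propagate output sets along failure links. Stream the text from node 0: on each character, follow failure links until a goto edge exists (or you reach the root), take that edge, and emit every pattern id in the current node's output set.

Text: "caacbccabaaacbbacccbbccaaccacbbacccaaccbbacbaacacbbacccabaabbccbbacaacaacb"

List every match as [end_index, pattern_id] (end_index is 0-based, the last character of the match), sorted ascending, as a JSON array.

Build automaton:
Trie nodes:
  0='ε' goto a→1 c→7
  1='a' goto a→13 c→2
  2='ac' goto b→3
  3='acb' goto b→4
  4='acbb' goto a→5
  5='acbba' goto c→6
  6='acbbac' goto ·  ←P0
  7='c' goto b→15 c→8
  8='cc' goto a→9
  9='cca' goto b→10
  10='ccab' goto a→11
  11='ccaba' goto a→12
  12='ccabaa' goto ·  ←P1
  13='aa' goto c→14
  14='aac' goto ·  ←P2
  15='cb' goto b→16
  16='cbb' goto a→17
  17='cbba' goto c→18
  18='cbbac' goto ·  ←P3

BFS fail/out derivation:
  n1('a'): parent n0 fail=0; on 'a' 0 → fail=0;  out ∅∪∅=∅
  n7('c'): parent n0 fail=0; on 'c' 0 → fail=0;  out ∅∪∅=∅
  n2('ac'): parent n1 fail=0; on 'c' 0 → fail=7;  out ∅∪∅=∅
  n8('cc'): parent n7 fail=0; on 'c' 0 → fail=7;  out ∅∪∅=∅
  n13('aa'): parent n1 fail=0; on 'a' 0 → fail=1;  out ∅∪∅=∅
  n15('cb'): parent n7 fail=0; on 'b' 0 → fail=0;  out ∅∪∅=∅
  n3('acb'): parent n2 fail=7; on 'b' 7 → fail=15;  out ∅∪∅=∅
  n9('cca'): parent n8 fail=7; on 'a' 7→0 → fail=1;  out ∅∪∅=∅
  n14('aac'): parent n13 fail=1; on 'c' 1 → fail=2;  out {2}∪∅={2}
  n16('cbb'): parent n15 fail=0; on 'b' 0 → fail=0;  out ∅∪∅=∅
  n4('acbb'): parent n3 fail=15; on 'b' 15 → fail=16;  out ∅∪∅=∅
  n10('ccab'): parent n9 fail=1; on 'b' 1→0 → fail=0;  out ∅∪∅=∅
  n17('cbba'): parent n16 fail=0; on 'a' 0 → fail=1;  out ∅∪∅=∅
  n5('acbba'): parent n4 fail=16; on 'a' 16 → fail=17;  out ∅∪∅=∅
  n11('ccaba'): parent n10 fail=0; on 'a' 0 → fail=1;  out ∅∪∅=∅
  n18('cbbac'): parent n17 fail=1; on 'c' 1 → fail=2;  out {3}∪∅={3}
  n6('acbbac'): parent n5 fail=17; on 'c' 17 → fail=18;  out {0}∪{3}={0,3}
  n12('ccabaa'): parent n11 fail=1; on 'a' 1 → fail=13;  out {1}∪∅={1}

Scan:
pos 0 'c': at 7
pos 1 'a': at 1 (via fail)
pos 2 'a': at 13
pos 3 'c': at 14  emit P2@[1:3]
pos 4 'b': at 3 (via fail)
pos 5 'c': at 7 (via fail)
pos 6 'c': at 8
pos 7 'a': at 9
pos 8 'b': at 10
pos 9 'a': at 11
pos 10 'a': at 12  emit P1@[5:10]
pos 11 'a': at 13 (via fail)
pos 12 'c': at 14  emit P2@[10:12]
pos 13 'b': at 3 (via fail)
pos 14 'b': at 4
pos 15 'a': at 5
pos 16 'c': at 6  emit P0@[11:16],P3@[12:16]
pos 17 'c': at 8 (via fail)
pos 18 'c': at 8 (via fail)
pos 19 'b': at 15 (via fail)
pos 20 'b': at 16
pos 21 'c': at 7 (via fail)
pos 22 'c': at 8
pos 23 'a': at 9
pos 24 'a': at 13 (via fail)
pos 25 'c': at 14  emit P2@[23:25]
pos 26 'c': at 8 (via fail)
pos 27 'a': at 9
pos 28 'c': at 2 (via fail)
pos 29 'b': at 3
pos 30 'b': at 4
pos 31 'a': at 5
pos 32 'c': at 6  emit P0@[27:32],P3@[28:32]
pos 33 'c': at 8 (via fail)
pos 34 'c': at 8 (via fail)
pos 35 'a': at 9
pos 36 'a': at 13 (via fail)
pos 37 'c': at 14  emit P2@[35:37]
pos 38 'c': at 8 (via fail)
pos 39 'b': at 15 (via fail)
pos 40 'b': at 16
pos 41 'a': at 17
pos 42 'c': at 18  emit P3@[38:42]
pos 43 'b': at 3 (via fail)
pos 44 'a': at 1 (via fail)
pos 45 'a': at 13
pos 46 'c': at 14  emit P2@[44:46]
pos 47 'a': at 1 (via fail)
pos 48 'c': at 2
pos 49 'b': at 3
pos 50 'b': at 4
pos 51 'a': at 5
pos 52 'c': at 6  emit P0@[47:52],P3@[48:52]
pos 53 'c': at 8 (via fail)
pos 54 'c': at 8 (via fail)
pos 55 'a': at 9
pos 56 'b': at 10
pos 57 'a': at 11
pos 58 'a': at 12  emit P1@[53:58]
pos 59 'b': at 0 (via fail)
pos 60 'b': at 0
pos 61 'c': at 7
pos 62 'c': at 8
pos 63 'b': at 15 (via fail)
pos 64 'b': at 16
pos 65 'a': at 17
pos 66 'c': at 18  emit P3@[62:66]
pos 67 'a': at 1 (via fail)
pos 68 'a': at 13
pos 69 'c': at 14  emit P2@[67:69]
pos 70 'a': at 1 (via fail)
pos 71 'a': at 13
pos 72 'c': at 14  emit P2@[70:72]
pos 73 'b': at 3 (via fail)

Matches: [[3,2],[10,1],[12,2],[16,0],[16,3],[25,2],[32,0],[32,3],[37,2],[42,3],[46,2],[52,0],[52,3],[58,1],[66,3],[69,2],[72,2]]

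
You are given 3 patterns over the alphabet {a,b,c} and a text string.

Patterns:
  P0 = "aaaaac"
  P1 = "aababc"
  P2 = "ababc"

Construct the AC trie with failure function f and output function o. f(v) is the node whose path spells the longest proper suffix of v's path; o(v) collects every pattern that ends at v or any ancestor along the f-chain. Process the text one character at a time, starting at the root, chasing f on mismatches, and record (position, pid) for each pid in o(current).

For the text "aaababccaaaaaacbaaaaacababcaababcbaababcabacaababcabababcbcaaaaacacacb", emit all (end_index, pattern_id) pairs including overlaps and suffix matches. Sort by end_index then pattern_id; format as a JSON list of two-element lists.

Construct AC machine:
Trie (insert patterns):
  0='ε' goto a→1
  1='a' goto a→2 b→11
  2='aa' goto a→3 b→7
  3='aaa' goto a→4
  4='aaaa' goto a→5
  5='aaaaa' goto c→6
  6='aaaaac' goto ·  [P0 ends]
  7='aab' goto a→8
  8='aaba' goto b→9
  9='aabab' goto c→10
  10='aababc' goto ·  [P1 ends]
  11='ab' goto a→12
  12='aba' goto b→13
  13='abab' goto c→14
  14='ababc' goto ·  [P2 ends]

Failure links (BFS by depth):
  fail(1) 'a': from fail(0)=0 chase 'a': 0 ⇒ 0;  out=∅∪out(0)=∅
  fail(2) 'aa': from fail(1)=0 chase 'a': 0 ⇒ 1;  out=∅∪out(1)=∅
  fail(11) 'ab': from fail(1)=0 chase 'b': 0 ⇒ 0;  out=∅∪out(0)=∅
  fail(3) 'aaa': from fail(2)=1 chase 'a': 1 ⇒ 2;  out=∅∪out(2)=∅
  fail(7) 'aab': from fail(2)=1 chase 'b': 1 ⇒ 11;  out=∅∪out(11)=∅
  fail(12) 'aba': from fail(11)=0 chase 'a': 0 ⇒ 1;  out=∅∪out(1)=∅
  fail(4) 'aaaa': from fail(3)=2 chase 'a': 2 ⇒ 3;  out=∅∪out(3)=∅
  fail(8) 'aaba': from fail(7)=11 chase 'a': 11 ⇒ 12;  out=∅∪out(12)=∅
  fail(13) 'abab': from fail(12)=1 chase 'b': 1 ⇒ 11;  out=∅∪out(11)=∅
  fail(5) 'aaaaa': from fail(4)=3 chase 'a': 3 ⇒ 4;  out=∅∪out(4)=∅
  fail(9) 'aabab': from fail(8)=12 chase 'b': 12 ⇒ 13;  out=∅∪out(13)=∅
  fail(14) 'ababc': from fail(13)=11 chase 'c': 11→0 ⇒ 0;  out={2}∪out(0)={2}
  fail(6) 'aaaaac': from fail(5)=4 chase 'c': 4→3→2→1→0 ⇒ 0;  out={0}∪out(0)={0}
  fail(10) 'aababc': from fail(9)=13 chase 'c': 13 ⇒ 14;  out={1}∪out(14)={1,2}

Scan:
[0] read 'a'  n0⇒n1
[1] read 'a'  n1⇒n2
[2] read 'a'  n2⇒n3
[3] read 'b'  n3⇒n7 (fail-walked)
[4] read 'a'  n7⇒n8
[5] read 'b'  n8⇒n9
[6] read 'c'  n9⇒n10  emit P1@[1:6],P2@[2:6]
[7] read 'c'  n10⇒n0 (fail-walked)
[8] read 'a'  n0⇒n1
[9] read 'a'  n1⇒n2
[10] read 'a'  n2⇒n3
[11] read 'a'  n3⇒n4
[12] read 'a'  n4⇒n5
[13] read 'a'  n5⇒n5 (fail-walked)
[14] read 'c'  n5⇒n6  emit P0@[9:14]
[15] read 'b'  n6⇒n0 (fail-walked)
[16] read 'a'  n0⇒n1
[17] read 'a'  n1⇒n2
[18] read 'a'  n2⇒n3
[19] read 'a'  n3⇒n4
[20] read 'a'  n4⇒n5
[21] read 'c'  n5⇒n6  emit P0@[16:21]
[22] read 'a'  n6⇒n1 (fail-walked)
[23] read 'b'  n1⇒n11
[24] read 'a'  n11⇒n12
[25] read 'b'  n12⇒n13
[26] read 'c'  n13⇒n14  emit P2@[22:26]
[27] read 'a'  n14⇒n1 (fail-walked)
[28] read 'a'  n1⇒n2
[29] read 'b'  n2⇒n7
[30] read 'a'  n7⇒n8
[31] read 'b'  n8⇒n9
[32] read 'c'  n9⇒n10  emit P1@[27:32],P2@[28:32]
[33] read 'b'  n10⇒n0 (fail-walked)
[34] read 'a'  n0⇒n1
[35] read 'a'  n1⇒n2
[36] read 'b'  n2⇒n7
[37] read 'a'  n7⇒n8
[38] read 'b'  n8⇒n9
[39] read 'c'  n9⇒n10  emit P1@[34:39],P2@[35:39]
[40] read 'a'  n10⇒n1 (fail-walked)
[41] read 'b'  n1⇒n11
[42] read 'a'  n11⇒n12
[43] read 'c'  n12⇒n0 (fail-walked)
[44] read 'a'  n0⇒n1
[45] read 'a'  n1⇒n2
[46] read 'b'  n2⇒n7
[47] read 'a'  n7⇒n8
[48] read 'b'  n8⇒n9
[49] read 'c'  n9⇒n10  emit P1@[44:49],P2@[45:49]
[50] read 'a'  n10⇒n1 (fail-walked)
[51] read 'b'  n1⇒n11
[52] read 'a'  n11⇒n12
[53] read 'b'  n12⇒n13
[54] read 'a'  n13⇒n12 (fail-walked)
[55] read 'b'  n12⇒n13
[56] read 'c'  n13⇒n14  emit P2@[52:56]
[57] read 'b'  n14⇒n0 (fail-walked)
[58] read 'c'  n0⇒n0
[59] read 'a'  n0⇒n1
[60] read 'a'  n1⇒n2
[61] read 'a'  n2⇒n3
[62] read 'a'  n3⇒n4
[63] read 'a'  n4⇒n5
[64] read 'c'  n5⇒n6  emit P0@[59:64]
[65] read 'a'  n6⇒n1 (fail-walked)
[66] read 'c'  n1⇒n0 (fail-walked)
[67] read 'a'  n0⇒n1
[68] read 'c'  n1⇒n0 (fail-walked)
[69] read 'b'  n0⇒n0

Matches: [[6,1],[6,2],[14,0],[21,0],[26,2],[32,1],[32,2],[39,1],[39,2],[49,1],[49,2],[56,2],[64,0]]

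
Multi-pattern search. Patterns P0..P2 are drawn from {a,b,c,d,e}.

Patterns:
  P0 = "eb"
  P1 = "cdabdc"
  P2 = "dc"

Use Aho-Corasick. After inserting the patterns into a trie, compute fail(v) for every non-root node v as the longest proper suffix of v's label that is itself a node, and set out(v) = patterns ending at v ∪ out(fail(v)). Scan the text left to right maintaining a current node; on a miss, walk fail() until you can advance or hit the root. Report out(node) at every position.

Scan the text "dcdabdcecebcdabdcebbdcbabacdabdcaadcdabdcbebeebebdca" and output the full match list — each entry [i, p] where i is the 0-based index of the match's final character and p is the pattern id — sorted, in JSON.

Build automaton:
Trie nodes:
  0='ε' goto c→3 d→9 e→1
  1='e' goto b→2
  2='eb' goto ·  [P0 ends]
  3='c' goto d→4
  4='cd' goto a→5
  5='cda' goto b→6
  6='cdab' goto d→7
  7='cdabd' goto c→8
  8='cdabdc' goto ·  [P1 ends]
  9='d' goto c→10
  10='dc' goto ·  [P2 ends]

Failure links (BFS by depth):
  n1('e'): parent n0 fail=0; on 'e' 0 → fail=0;  out ∅∪∅=∅
  n3('c'): parent n0 fail=0; on 'c' 0 → fail=0;  out ∅∪∅=∅
  n9('d'): parent n0 fail=0; on 'd' 0 → fail=0;  out ∅∪∅=∅
  n2('eb'): parent n1 fail=0; on 'b' 0 → fail=0;  out {0}∪∅={0}
  n4('cd'): parent n3 fail=0; on 'd' 0 → fail=9;  out ∅∪∅=∅
  n10('dc'): parent n9 fail=0; on 'c' 0 → fail=3;  out {2}∪∅={2}
  n5('cda'): parent n4 fail=9; on 'a' 9→0 → fail=0;  out ∅∪∅=∅
  n6('cdab'): parent n5 fail=0; on 'b' 0 → fail=0;  out ∅∪∅=∅
  n7('cdabd'): parent n6 fail=0; on 'd' 0 → fail=9;  out ∅∪∅=∅
  n8('cdabdc'): parent n7 fail=9; on 'c' 9 → fail=10;  out {1}∪{2}={1,2}

Text stream:
i=0 'd': node 0→9
i=1 'c': node 9→10  → match P2@[0:1]
i=2 'd': node 10→4 ·f
i=3 'a': node 4→5
i=4 'b': node 5→6
i=5 'd': node 6→7
i=6 'c': node 7→8  → match P1@[1:6],P2@[5:6]
i=7 'e': node 8→1 ·f
i=8 'c': node 1→3 ·f
i=9 'e': node 3→1 ·f
i=10 'b': node 1→2  → match P0@[9:10]
i=11 'c': node 2→3 ·f
i=12 'd': node 3→4
i=13 'a': node 4→5
i=14 'b': node 5→6
i=15 'd': node 6→7
i=16 'c': node 7→8  → match P1@[11:16],P2@[15:16]
i=17 'e': node 8→1 ·f
i=18 'b': node 1→2  → match P0@[17:18]
i=19 'b': node 2→0 ·f
i=20 'd': node 0→9
i=21 'c': node 9→10  → match P2@[20:21]
i=22 'b': node 10→0 ·f
i=23 'a': node 0→0
i=24 'b': node 0→0
i=25 'a': node 0→0
i=26 'c': node 0→3
i=27 'd': node 3→4
i=28 'a': node 4→5
i=29 'b': node 5→6
i=30 'd': node 6→7
i=31 'c': node 7→8  → match P1@[26:31],P2@[30:31]
i=32 'a': node 8→0 ·f
i=33 'a': node 0→0
i=34 'd': node 0→9
i=35 'c': node 9→10  → match P2@[34:35]
i=36 'd': node 10→4 ·f
i=37 'a': node 4→5
i=38 'b': node 5→6
i=39 'd': node 6→7
i=40 'c': node 7→8  → match P1@[35:40],P2@[39:40]
i=41 'b': node 8→0 ·f
i=42 'e': node 0→1
i=43 'b': node 1→2  → match P0@[42:43]
i=44 'e': node 2→1 ·f
i=45 'e': node 1→1 ·f
i=46 'b': node 1→2  → match P0@[45:46]
i=47 'e': node 2→1 ·f
i=48 'b': node 1→2  → match P0@[47:48]
i=49 'd': node 2→9 ·f
i=50 'c': node 9→10  → match P2@[49:50]
i=51 'a': node 10→0 ·f

All matches (sorted): [[1,2],[6,1],[6,2],[10,0],[16,1],[16,2],[18,0],[21,2],[31,1],[31,2],[35,2],[40,1],[40,2],[43,0],[46,0],[48,0],[50,2]]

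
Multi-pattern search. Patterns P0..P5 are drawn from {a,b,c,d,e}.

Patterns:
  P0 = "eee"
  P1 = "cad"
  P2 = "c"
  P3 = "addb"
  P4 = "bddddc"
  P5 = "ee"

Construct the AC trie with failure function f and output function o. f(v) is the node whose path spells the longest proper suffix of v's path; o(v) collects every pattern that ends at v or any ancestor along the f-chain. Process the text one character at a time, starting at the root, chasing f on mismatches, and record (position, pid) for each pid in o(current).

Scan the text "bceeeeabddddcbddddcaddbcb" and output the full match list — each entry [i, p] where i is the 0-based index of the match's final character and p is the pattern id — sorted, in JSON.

Construct AC machine:
Trie nodes:
  n0 'ε': a→7 b→11 c→4 e→1
  n1 'e': e→2
  n2 'ee': e→3  ←P5
  n3 'eee': ·  ←P0
  n4 'c': a→5  ←P2
  n5 'ca': d→6
  n6 'cad': ·  ←P1
  n7 'a': d→8
  n8 'ad': d→9
  n9 'add': b→10
  n10 'addb': ·  ←P3
  n11 'b': d→12
  n12 'bd': d→13
  n13 'bdd': d→14
  n14 'bddd': d→15
  n15 'bdddd': c→16
  n16 'bddddc': ·  ←P4

Failure links (BFS by depth):
  n1('e'): parent n0 fail=0; on 'e' 0 → fail=0;  out ∅∪∅=∅
  n4('c'): parent n0 fail=0; on 'c' 0 → fail=0;  out {2}∪∅={2}
  n7('a'): parent n0 fail=0; on 'a' 0 → fail=0;  out ∅∪∅=∅
  n11('b'): parent n0 fail=0; on 'b' 0 → fail=0;  out ∅∪∅=∅
  n2('ee'): parent n1 fail=0; on 'e' 0 → fail=1;  out {5}∪∅={5}
  n5('ca'): parent n4 fail=0; on 'a' 0 → fail=7;  out ∅∪∅=∅
  n8('ad'): parent n7 fail=0; on 'd' 0 → fail=0;  out ∅∪∅=∅
  n12('bd'): parent n11 fail=0; on 'd' 0 → fail=0;  out ∅∪∅=∅
  n3('eee'): parent n2 fail=1; on 'e' 1 → fail=2;  out {0}∪{5}={0,5}
  n6('cad'): parent n5 fail=7; on 'd' 7 → fail=8;  out {1}∪∅={1}
  n9('add'): parent n8 fail=0; on 'd' 0 → fail=0;  out ∅∪∅=∅
  n13('bdd'): parent n12 fail=0; on 'd' 0 → fail=0;  out ∅∪∅=∅
  n10('addb'): parent n9 fail=0; on 'b' 0 → fail=11;  out {3}∪∅={3}
  n14('bddd'): parent n13 fail=0; on 'd' 0 → fail=0;  out ∅∪∅=∅
  n15('bdddd'): parent n14 fail=0; on 'd' 0 → fail=0;  out ∅∪∅=∅
  n16('bddddc'): parent n15 fail=0; on 'c' 0 → fail=4;  out {4}∪{2}={2,4}

Run:
i=0 'b': node 0→11
i=1 'c': node 11→4 ·f  → match P2@[1:1]
i=2 'e': node 4→1 ·f
i=3 'e': node 1→2  → match P5@[2:3]
i=4 'e': node 2→3  → match P0@[2:4],P5@[3:4]
i=5 'e': node 3→3 ·f  → match P0@[3:5],P5@[4:5]
i=6 'a': node 3→7 ·f
i=7 'b': node 7→11 ·f
i=8 'd': node 11→12
i=9 'd': node 12→13
i=10 'd': node 13→14
i=11 'd': node 14→15
i=12 'c': node 15→16  → match P2@[12:12],P4@[7:12]
i=13 'b': node 16→11 ·f
i=14 'd': node 11→12
i=15 'd': node 12→13
i=16 'd': node 13→14
i=17 'd': node 14→15
i=18 'c': node 15→16  → match P2@[18:18],P4@[13:18]
i=19 'a': node 16→5 ·f
i=20 'd': node 5→6  → match P1@[18:20]
i=21 'd': node 6→9 ·f
i=22 'b': node 9→10  → match P3@[19:22]
i=23 'c': node 10→4 ·f  → match P2@[23:23]
i=24 'b': node 4→11 ·f

All matches (sorted): [[1,2],[3,5],[4,0],[4,5],[5,0],[5,5],[12,2],[12,4],[18,2],[18,4],[20,1],[22,3],[23,2]]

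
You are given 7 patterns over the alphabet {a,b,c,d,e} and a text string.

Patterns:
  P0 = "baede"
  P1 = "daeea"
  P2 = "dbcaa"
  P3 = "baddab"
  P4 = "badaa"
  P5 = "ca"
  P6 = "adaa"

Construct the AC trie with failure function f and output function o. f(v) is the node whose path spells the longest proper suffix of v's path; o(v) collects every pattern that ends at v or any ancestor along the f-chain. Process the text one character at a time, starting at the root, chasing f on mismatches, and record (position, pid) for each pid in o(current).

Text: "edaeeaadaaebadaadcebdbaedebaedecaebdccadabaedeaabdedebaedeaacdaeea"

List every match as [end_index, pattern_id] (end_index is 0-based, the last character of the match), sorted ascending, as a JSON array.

Construct AC machine:
Trie nodes:
  0='ε' goto a→23 b→1 c→21 d→6
  1='b' goto a→2
  2='ba' goto d→15 e→3
  3='bae' goto d→4
  4='baed' goto e→5
  5='baede' goto ·  ←P0
  6='d' goto a→7 b→11
  7='da' goto e→8
  8='dae' goto e→9
  9='daee' goto a→10
  10='daeea' goto ·  ←P1
  11='db' goto c→12
  12='dbc' goto a→13
  13='dbca' goto a→14
  14='dbcaa' goto ·  ←P2
  15='bad' goto a→19 d→16
  16='badd' goto a→17
  17='badda' goto b→18
  18='baddab' goto ·  ←P3
  19='bada' goto a→20
  20='badaa' goto ·  ←P4
  21='c' goto a→22
  22='ca' goto ·  ←P5
  23='a' goto d→24
  24='ad' goto a→25
  25='ada' goto a→26
  26='adaa' goto ·  ←P6

BFS fail/out derivation:
  fail(1) 'b': from fail(0)=0 chase 'b': 0 ⇒ 0;  out=∅∪out(0)=∅
  fail(6) 'd': from fail(0)=0 chase 'd': 0 ⇒ 0;  out=∅∪out(0)=∅
  fail(21) 'c': from fail(0)=0 chase 'c': 0 ⇒ 0;  out=∅∪out(0)=∅
  fail(23) 'a': from fail(0)=0 chase 'a': 0 ⇒ 0;  out=∅∪out(0)=∅
  fail(2) 'ba': from fail(1)=0 chase 'a': 0 ⇒ 23;  out=∅∪out(23)=∅
  fail(7) 'da': from fail(6)=0 chase 'a': 0 ⇒ 23;  out=∅∪out(23)=∅
  fail(11) 'db': from fail(6)=0 chase 'b': 0 ⇒ 1;  out=∅∪out(1)=∅
  fail(22) 'ca': from fail(21)=0 chase 'a': 0 ⇒ 23;  out={5}∪out(23)={5}
  fail(24) 'ad': from fail(23)=0 chase 'd': 0 ⇒ 6;  out=∅∪out(6)=∅
  fail(3) 'bae': from fail(2)=23 chase 'e': 23→0 ⇒ 0;  out=∅∪out(0)=∅
  fail(8) 'dae': from fail(7)=23 chase 'e': 23→0 ⇒ 0;  out=∅∪out(0)=∅
  fail(12) 'dbc': from fail(11)=1 chase 'c': 1→0 ⇒ 21;  out=∅∪out(21)=∅
  fail(15) 'bad': from fail(2)=23 chase 'd': 23 ⇒ 24;  out=∅∪out(24)=∅
  fail(25) 'ada': from fail(24)=6 chase 'a': 6 ⇒ 7;  out=∅∪out(7)=∅
  fail(4) 'baed': from fail(3)=0 chase 'd': 0 ⇒ 6;  out=∅∪out(6)=∅
  fail(9) 'daee': from fail(8)=0 chase 'e': 0 ⇒ 0;  out=∅∪out(0)=∅
  fail(13) 'dbca': from fail(12)=21 chase 'a': 21 ⇒ 22;  out=∅∪out(22)={5}
  fail(16) 'badd': from fail(15)=24 chase 'd': 24→6→0 ⇒ 6;  out=∅∪out(6)=∅
  fail(19) 'bada': from fail(15)=24 chase 'a': 24 ⇒ 25;  out=∅∪out(25)=∅
  fail(26) 'adaa': from fail(25)=7 chase 'a': 7→23→0 ⇒ 23;  out={6}∪out(23)={6}
  fail(5) 'baede': from fail(4)=6 chase 'e': 6→0 ⇒ 0;  out={0}∪out(0)={0}
  fail(10) 'daeea': from fail(9)=0 chase 'a': 0 ⇒ 23;  out={1}∪out(23)={1}
  fail(14) 'dbcaa': from fail(13)=22 chase 'a': 22→23→0 ⇒ 23;  out={2}∪out(23)={2}
  fail(17) 'badda': from fail(16)=6 chase 'a': 6 ⇒ 7;  out=∅∪out(7)=∅
  fail(20) 'badaa': from fail(19)=25 chase 'a': 25 ⇒ 26;  out={4}∪out(26)={4,6}
  fail(18) 'baddab': from fail(17)=7 chase 'b': 7→23→0 ⇒ 1;  out={3}∪out(1)={3}

Text stream:
[0] read 'e'  n0⇒n0
[1] read 'd'  n0⇒n6
[2] read 'a'  n6⇒n7
[3] read 'e'  n7⇒n8
[4] read 'e'  n8⇒n9
[5] read 'a'  n9⇒n10  emit P1@[1:5]
[6] read 'a'  n10⇒n23 (via fail)
[7] read 'd'  n23⇒n24
[8] read 'a'  n24⇒n25
[9] read 'a'  n25⇒n26  emit P6@[6:9]
[10] read 'e'  n26⇒n0 (via fail)
[11] read 'b'  n0⇒n1
[12] read 'a'  n1⇒n2
[13] read 'd'  n2⇒n15
[14] read 'a'  n15⇒n19
[15] read 'a'  n19⇒n20  emit P4@[11:15],P6@[12:15]
[16] read 'd'  n20⇒n24 (via fail)
[17] read 'c'  n24⇒n21 (via fail)
[18] read 'e'  n21⇒n0 (via fail)
[19] read 'b'  n0⇒n1
[20] read 'd'  n1⇒n6 (via fail)
[21] read 'b'  n6⇒n11
[22] read 'a'  n11⇒n2 (via fail)
[23] read 'e'  n2⇒n3
[24] read 'd'  n3⇒n4
[25] read 'e'  n4⇒n5  emit P0@[21:25]
[26] read 'b'  n5⇒n1 (via fail)
[27] read 'a'  n1⇒n2
[28] read 'e'  n2⇒n3
[29] read 'd'  n3⇒n4
[30] read 'e'  n4⇒n5  emit P0@[26:30]
[31] read 'c'  n5⇒n21 (via fail)
[32] read 'a'  n21⇒n22  emit P5@[31:32]
[33] read 'e'  n22⇒n0 (via fail)
[34] read 'b'  n0⇒n1
[35] read 'd'  n1⇒n6 (via fail)
[36] read 'c'  n6⇒n21 (via fail)
[37] read 'c'  n21⇒n21 (via fail)
[38] read 'a'  n21⇒n22  emit P5@[37:38]
[39] read 'd'  n22⇒n24 (via fail)
[40] read 'a'  n24⇒n25
[41] read 'b'  n25⇒n1 (via fail)
[42] read 'a'  n1⇒n2
[43] read 'e'  n2⇒n3
[44] read 'd'  n3⇒n4
[45] read 'e'  n4⇒n5  emit P0@[41:45]
[46] read 'a'  n5⇒n23 (via fail)
[47] read 'a'  n23⇒n23 (via fail)
[48] read 'b'  n23⇒n1 (via fail)
[49] read 'd'  n1⇒n6 (via fail)
[50] read 'e'  n6⇒n0 (via fail)
[51] read 'd'  n0⇒n6
[52] read 'e'  n6⇒n0 (via fail)
[53] read 'b'  n0⇒n1
[54] read 'a'  n1⇒n2
[55] read 'e'  n2⇒n3
[56] read 'd'  n3⇒n4
[57] read 'e'  n4⇒n5  emit P0@[53:57]
[58] read 'a'  n5⇒n23 (via fail)
[59] read 'a'  n23⇒n23 (via fail)
[60] read 'c'  n23⇒n21 (via fail)
[61] read 'd'  n21⇒n6 (via fail)
[62] read 'a'  n6⇒n7
[63] read 'e'  n7⇒n8
[64] read 'e'  n8⇒n9
[65] read 'a'  n9⇒n10  emit P1@[61:65]

Matches: [[5,1],[9,6],[15,4],[15,6],[25,0],[30,0],[32,5],[38,5],[45,0],[57,0],[65,1]]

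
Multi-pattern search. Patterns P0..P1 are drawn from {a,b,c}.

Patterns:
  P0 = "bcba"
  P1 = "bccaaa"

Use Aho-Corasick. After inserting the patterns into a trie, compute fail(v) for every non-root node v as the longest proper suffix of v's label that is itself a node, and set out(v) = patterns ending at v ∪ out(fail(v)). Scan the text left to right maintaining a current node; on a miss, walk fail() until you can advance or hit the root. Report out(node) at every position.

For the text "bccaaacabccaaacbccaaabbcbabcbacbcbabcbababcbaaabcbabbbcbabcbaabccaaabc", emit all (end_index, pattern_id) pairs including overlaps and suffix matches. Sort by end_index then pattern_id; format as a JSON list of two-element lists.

Construct AC machine:
Trie nodes:
  n0 'ε': b→1
  n1 'b': c→2
  n2 'bc': b→3 c→5
  n3 'bcb': a→4
  n4 'bcba': ·  ←P0
  n5 'bcc': a→6
  n6 'bcca': a→7
  n7 'bccaa': a→8
  n8 'bccaaa': ·  ←P1

BFS fail/out derivation:
  fail(1) 'b': from fail(0)=0 chase 'b': 0 ⇒ 0;  out=∅∪out(0)=∅
  fail(2) 'bc': from fail(1)=0 chase 'c': 0 ⇒ 0;  out=∅∪out(0)=∅
  fail(3) 'bcb': from fail(2)=0 chase 'b': 0 ⇒ 1;  out=∅∪out(1)=∅
  fail(5) 'bcc': from fail(2)=0 chase 'c': 0 ⇒ 0;  out=∅∪out(0)=∅
  fail(4) 'bcba': from fail(3)=1 chase 'a': 1→0 ⇒ 0;  out={0}∪out(0)={0}
  fail(6) 'bcca': from fail(5)=0 chase 'a': 0 ⇒ 0;  out=∅∪out(0)=∅
  fail(7) 'bccaa': from fail(6)=0 chase 'a': 0 ⇒ 0;  out=∅∪out(0)=∅
  fail(8) 'bccaaa': from fail(7)=0 chase 'a': 0 ⇒ 0;  out={1}∪out(0)={1}

Text stream:
[0] read 'b'  n0⇒n1
[1] read 'c'  n1⇒n2
[2] read 'c'  n2⇒n5
[3] read 'a'  n5⇒n6
[4] read 'a'  n6⇒n7
[5] read 'a'  n7⇒n8  emit P1@[0:5]
[6] read 'c'  n8⇒n0 ·f
[7] read 'a'  n0⇒n0
[8] read 'b'  n0⇒n1
[9] read 'c'  n1⇒n2
[10] read 'c'  n2⇒n5
[11] read 'a'  n5⇒n6
[12] read 'a'  n6⇒n7
[13] read 'a'  n7⇒n8  emit P1@[8:13]
[14] read 'c'  n8⇒n0 ·f
[15] read 'b'  n0⇒n1
[16] read 'c'  n1⇒n2
[17] read 'c'  n2⇒n5
[18] read 'a'  n5⇒n6
[19] read 'a'  n6⇒n7
[20] read 'a'  n7⇒n8  emit P1@[15:20]
[21] read 'b'  n8⇒n1 ·f
[22] read 'b'  n1⇒n1 ·f
[23] read 'c'  n1⇒n2
[24] read 'b'  n2⇒n3
[25] read 'a'  n3⇒n4  emit P0@[22:25]
[26] read 'b'  n4⇒n1 ·f
[27] read 'c'  n1⇒n2
[28] read 'b'  n2⇒n3
[29] read 'a'  n3⇒n4  emit P0@[26:29]
[30] read 'c'  n4⇒n0 ·f
[31] read 'b'  n0⇒n1
[32] read 'c'  n1⇒n2
[33] read 'b'  n2⇒n3
[34] read 'a'  n3⇒n4  emit P0@[31:34]
[35] read 'b'  n4⇒n1 ·f
[36] read 'c'  n1⇒n2
[37] read 'b'  n2⇒n3
[38] read 'a'  n3⇒n4  emit P0@[35:38]
[39] read 'b'  n4⇒n1 ·f
[40] read 'a'  n1⇒n0 ·f
[41] read 'b'  n0⇒n1
[42] read 'c'  n1⇒n2
[43] read 'b'  n2⇒n3
[44] read 'a'  n3⇒n4  emit P0@[41:44]
[45] read 'a'  n4⇒n0 ·f
[46] read 'a'  n0⇒n0
[47] read 'b'  n0⇒n1
[48] read 'c'  n1⇒n2
[49] read 'b'  n2⇒n3
[50] read 'a'  n3⇒n4  emit P0@[47:50]
[51] read 'b'  n4⇒n1 ·f
[52] read 'b'  n1⇒n1 ·f
[53] read 'b'  n1⇒n1 ·f
[54] read 'c'  n1⇒n2
[55] read 'b'  n2⇒n3
[56] read 'a'  n3⇒n4  emit P0@[53:56]
[57] read 'b'  n4⇒n1 ·f
[58] read 'c'  n1⇒n2
[59] read 'b'  n2⇒n3
[60] read 'a'  n3⇒n4  emit P0@[57:60]
[61] read 'a'  n4⇒n0 ·f
[62] read 'b'  n0⇒n1
[63] read 'c'  n1⇒n2
[64] read 'c'  n2⇒n5
[65] read 'a'  n5⇒n6
[66] read 'a'  n6⇒n7
[67] read 'a'  n7⇒n8  emit P1@[62:67]
[68] read 'b'  n8⇒n1 ·f
[69] read 'c'  n1⇒n2

All matches (sorted): [[5,1],[13,1],[20,1],[25,0],[29,0],[34,0],[38,0],[44,0],[50,0],[56,0],[60,0],[67,1]]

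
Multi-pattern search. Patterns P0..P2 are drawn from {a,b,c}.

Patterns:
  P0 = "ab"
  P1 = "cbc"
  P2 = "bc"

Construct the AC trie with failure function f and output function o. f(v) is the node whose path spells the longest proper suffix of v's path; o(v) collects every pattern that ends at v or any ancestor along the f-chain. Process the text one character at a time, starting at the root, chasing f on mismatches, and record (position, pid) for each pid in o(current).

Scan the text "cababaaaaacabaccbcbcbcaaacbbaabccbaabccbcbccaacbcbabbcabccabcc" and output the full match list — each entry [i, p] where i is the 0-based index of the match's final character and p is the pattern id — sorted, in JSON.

Build automaton:
Trie nodes:
  n0 'ε': a→1 b→6 c→3
  n1 'a': b→2
  n2 'ab': ·  [P0 ends]
  n3 'c': b→4
  n4 'cb': c→5
  n5 'cbc': ·  [P1 ends]
  n6 'b': c→7
  n7 'bc': ·  [P2 ends]

BFS fail/out derivation:
  fail(1) 'a': from fail(0)=0 chase 'a': 0 ⇒ 0;  out=∅∪out(0)=∅
  fail(3) 'c': from fail(0)=0 chase 'c': 0 ⇒ 0;  out=∅∪out(0)=∅
  fail(6) 'b': from fail(0)=0 chase 'b': 0 ⇒ 0;  out=∅∪out(0)=∅
  fail(2) 'ab': from fail(1)=0 chase 'b': 0 ⇒ 6;  out={0}∪out(6)={0}
  fail(4) 'cb': from fail(3)=0 chase 'b': 0 ⇒ 6;  out=∅∪out(6)=∅
  fail(7) 'bc': from fail(6)=0 chase 'c': 0 ⇒ 3;  out={2}∪out(3)={2}
  fail(5) 'cbc': from fail(4)=6 chase 'c': 6 ⇒ 7;  out={1}∪out(7)={1,2}

Scan:
[0] read 'c'  n0⇒n3
[1] read 'a'  n3⇒n1 (via fail)
[2] read 'b'  n1⇒n2  ** P0@[1:2]
[3] read 'a'  n2⇒n1 (via fail)
[4] read 'b'  n1⇒n2  ** P0@[3:4]
[5] read 'a'  n2⇒n1 (via fail)
[6] read 'a'  n1⇒n1 (via fail)
[7] read 'a'  n1⇒n1 (via fail)
[8] read 'a'  n1⇒n1 (via fail)
[9] read 'a'  n1⇒n1 (via fail)
[10] read 'c'  n1⇒n3 (via fail)
[11] read 'a'  n3⇒n1 (via fail)
[12] read 'b'  n1⇒n2  ** P0@[11:12]
[13] read 'a'  n2⇒n1 (via fail)
[14] read 'c'  n1⇒n3 (via fail)
[15] read 'c'  n3⇒n3 (via fail)
[16] read 'b'  n3⇒n4
[17] read 'c'  n4⇒n5  ** P1@[15:17],P2@[16:17]
[18] read 'b'  n5⇒n4 (via fail)
[19] read 'c'  n4⇒n5  ** P1@[17:19],P2@[18:19]
[20] read 'b'  n5⇒n4 (via fail)
[21] read 'c'  n4⇒n5  ** P1@[19:21],P2@[20:21]
[22] read 'a'  n5⇒n1 (via fail)
[23] read 'a'  n1⇒n1 (via fail)
[24] read 'a'  n1⇒n1 (via fail)
[25] read 'c'  n1⇒n3 (via fail)
[26] read 'b'  n3⇒n4
[27] read 'b'  n4⇒n6 (via fail)
[28] read 'a'  n6⇒n1 (via fail)
[29] read 'a'  n1⇒n1 (via fail)
[30] read 'b'  n1⇒n2  ** P0@[29:30]
[31] read 'c'  n2⇒n7 (via fail)  ** P2@[30:31]
[32] read 'c'  n7⇒n3 (via fail)
[33] read 'b'  n3⇒n4
[34] read 'a'  n4⇒n1 (via fail)
[35] read 'a'  n1⇒n1 (via fail)
[36] read 'b'  n1⇒n2  ** P0@[35:36]
[37] read 'c'  n2⇒n7 (via fail)  ** P2@[36:37]
[38] read 'c'  n7⇒n3 (via fail)
[39] read 'b'  n3⇒n4
[40] read 'c'  n4⇒n5  ** P1@[38:40],P2@[39:40]
[41] read 'b'  n5⇒n4 (via fail)
[42] read 'c'  n4⇒n5  ** P1@[40:42],P2@[41:42]
[43] read 'c'  n5⇒n3 (via fail)
[44] read 'a'  n3⇒n1 (via fail)
[45] read 'a'  n1⇒n1 (via fail)
[46] read 'c'  n1⇒n3 (via fail)
[47] read 'b'  n3⇒n4
[48] read 'c'  n4⇒n5  ** P1@[46:48],P2@[47:48]
[49] read 'b'  n5⇒n4 (via fail)
[50] read 'a'  n4⇒n1 (via fail)
[51] read 'b'  n1⇒n2  ** P0@[50:51]
[52] read 'b'  n2⇒n6 (via fail)
[53] read 'c'  n6⇒n7  ** P2@[52:53]
[54] read 'a'  n7⇒n1 (via fail)
[55] read 'b'  n1⇒n2  ** P0@[54:55]
[56] read 'c'  n2⇒n7 (via fail)  ** P2@[55:56]
[57] read 'c'  n7⇒n3 (via fail)
[58] read 'a'  n3⇒n1 (via fail)
[59] read 'b'  n1⇒n2  ** P0@[58:59]
[60] read 'c'  n2⇒n7 (via fail)  ** P2@[59:60]
[61] read 'c'  n7⇒n3 (via fail)

All matches (sorted): [[2,0],[4,0],[12,0],[17,1],[17,2],[19,1],[19,2],[21,1],[21,2],[30,0],[31,2],[36,0],[37,2],[40,1],[40,2],[42,1],[42,2],[48,1],[48,2],[51,0],[53,2],[55,0],[56,2],[59,0],[60,2]]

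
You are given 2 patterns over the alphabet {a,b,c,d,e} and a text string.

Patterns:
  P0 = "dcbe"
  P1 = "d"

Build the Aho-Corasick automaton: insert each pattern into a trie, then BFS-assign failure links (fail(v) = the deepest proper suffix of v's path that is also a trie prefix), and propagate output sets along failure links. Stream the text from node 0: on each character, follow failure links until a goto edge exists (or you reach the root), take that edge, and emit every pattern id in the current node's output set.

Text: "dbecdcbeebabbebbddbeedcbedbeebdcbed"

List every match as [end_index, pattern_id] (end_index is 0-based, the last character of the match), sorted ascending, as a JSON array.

Build:
Trie (insert patterns):
  0='ε' goto d→1
  1='d' goto c→2  ←P1
  2='dc' goto b→3
  3='dcb' goto e→4
  4='dcbe' goto ·  ←P0

BFS fail/out derivation:
  fail(1) 'd': from fail(0)=0 chase 'd': 0 ⇒ 0;  out={1}∪out(0)={1}
  fail(2) 'dc': from fail(1)=0 chase 'c': 0 ⇒ 0;  out=∅∪out(0)=∅
  fail(3) 'dcb': from fail(2)=0 chase 'b': 0 ⇒ 0;  out=∅∪out(0)=∅
  fail(4) 'dcbe': from fail(3)=0 chase 'e': 0 ⇒ 0;  out={0}∪out(0)={0}

Run:
i=0 'd': node 0→1  ** P1@[0:0]
i=1 'b': node 1→0 (fail-walked)
i=2 'e': node 0→0
i=3 'c': node 0→0
i=4 'd': node 0→1  ** P1@[4:4]
i=5 'c': node 1→2
i=6 'b': node 2→3
i=7 'e': node 3→4  ** P0@[4:7]
i=8 'e': node 4→0 (fail-walked)
i=9 'b': node 0→0
i=10 'a': node 0→0
i=11 'b': node 0→0
i=12 'b': node 0→0
i=13 'e': node 0→0
i=14 'b': node 0→0
i=15 'b': node 0→0
i=16 'd': node 0→1  ** P1@[16:16]
i=17 'd': node 1→1 (fail-walked)  ** P1@[17:17]
i=18 'b': node 1→0 (fail-walked)
i=19 'e': node 0→0
i=20 'e': node 0→0
i=21 'd': node 0→1  ** P1@[21:21]
i=22 'c': node 1→2
i=23 'b': node 2→3
i=24 'e': node 3→4  ** P0@[21:24]
i=25 'd': node 4→1 (fail-walked)  ** P1@[25:25]
i=26 'b': node 1→0 (fail-walked)
i=27 'e': node 0→0
i=28 'e': node 0→0
i=29 'b': node 0→0
i=30 'd': node 0→1  ** P1@[30:30]
i=31 'c': node 1→2
i=32 'b': node 2→3
i=33 'e': node 3→4  ** P0@[30:33]
i=34 'd': node 4→1 (fail-walked)  ** P1@[34:34]

Matches: [[0,1],[4,1],[7,0],[16,1],[17,1],[21,1],[24,0],[25,1],[30,1],[33,0],[34,1]]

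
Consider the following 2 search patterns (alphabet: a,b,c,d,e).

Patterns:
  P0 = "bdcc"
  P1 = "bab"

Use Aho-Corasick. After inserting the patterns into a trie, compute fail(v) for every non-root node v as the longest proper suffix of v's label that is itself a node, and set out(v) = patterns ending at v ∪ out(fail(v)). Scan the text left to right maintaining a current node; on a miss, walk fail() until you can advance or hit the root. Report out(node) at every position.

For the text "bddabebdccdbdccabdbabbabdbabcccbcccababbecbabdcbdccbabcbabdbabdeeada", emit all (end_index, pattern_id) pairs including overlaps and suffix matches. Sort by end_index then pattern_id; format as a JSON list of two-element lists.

Construct AC machine:
Trie (insert patterns):
  0='ε' goto b→1
  1='b' goto a→5 d→2
  2='bd' goto c→3
  3='bdc' goto c→4
  4='bdcc' goto ·  [P0 ends]
  5='ba' goto b→6
  6='bab' goto ·  [P1 ends]

BFS fail/out derivation:
  fail(1) 'b': from fail(0)=0 chase 'b': 0 ⇒ 0;  out=∅∪out(0)=∅
  fail(2) 'bd': from fail(1)=0 chase 'd': 0 ⇒ 0;  out=∅∪out(0)=∅
  fail(5) 'ba': from fail(1)=0 chase 'a': 0 ⇒ 0;  out=∅∪out(0)=∅
  fail(3) 'bdc': from fail(2)=0 chase 'c': 0 ⇒ 0;  out=∅∪out(0)=∅
  fail(6) 'bab': from fail(5)=0 chase 'b': 0 ⇒ 1;  out={1}∪out(1)={1}
  fail(4) 'bdcc': from fail(3)=0 chase 'c': 0 ⇒ 0;  out={0}∪out(0)={0}

Scan:
i=0 'b': node 0→1
i=1 'd': node 1→2
i=2 'd': node 2→0 ·f
i=3 'a': node 0→0
i=4 'b': node 0→1
i=5 'e': node 1→0 ·f
i=6 'b': node 0→1
i=7 'd': node 1→2
i=8 'c': node 2→3
i=9 'c': node 3→4  → match P0@[6:9]
i=10 'd': node 4→0 ·f
i=11 'b': node 0→1
i=12 'd': node 1→2
i=13 'c': node 2→3
i=14 'c': node 3→4  → match P0@[11:14]
i=15 'a': node 4→0 ·f
i=16 'b': node 0→1
i=17 'd': node 1→2
i=18 'b': node 2→1 ·f
i=19 'a': node 1→5
i=20 'b': node 5→6  → match P1@[18:20]
i=21 'b': node 6→1 ·f
i=22 'a': node 1→5
i=23 'b': node 5→6  → match P1@[21:23]
i=24 'd': node 6→2 ·f
i=25 'b': node 2→1 ·f
i=26 'a': node 1→5
i=27 'b': node 5→6  → match P1@[25:27]
i=28 'c': node 6→0 ·f
i=29 'c': node 0→0
i=30 'c': node 0→0
i=31 'b': node 0→1
i=32 'c': node 1→0 ·f
i=33 'c': node 0→0
i=34 'c': node 0→0
i=35 'a': node 0→0
i=36 'b': node 0→1
i=37 'a': node 1→5
i=38 'b': node 5→6  → match P1@[36:38]
i=39 'b': node 6→1 ·f
i=40 'e': node 1→0 ·f
i=41 'c': node 0→0
i=42 'b': node 0→1
i=43 'a': node 1→5
i=44 'b': node 5→6  → match P1@[42:44]
i=45 'd': node 6→2 ·f
i=46 'c': node 2→3
i=47 'b': node 3→1 ·f
i=48 'd': node 1→2
i=49 'c': node 2→3
i=50 'c': node 3→4  → match P0@[47:50]
i=51 'b': node 4→1 ·f
i=52 'a': node 1→5
i=53 'b': node 5→6  → match P1@[51:53]
i=54 'c': node 6→0 ·f
i=55 'b': node 0→1
i=56 'a': node 1→5
i=57 'b': node 5→6  → match P1@[55:57]
i=58 'd': node 6→2 ·f
i=59 'b': node 2→1 ·f
i=60 'a': node 1→5
i=61 'b': node 5→6  → match P1@[59:61]
i=62 'd': node 6→2 ·f
i=63 'e': node 2→0 ·f
i=64 'e': node 0→0
i=65 'a': node 0→0
i=66 'd': node 0→0
i=67 'a': node 0→0

Matches: [[9,0],[14,0],[20,1],[23,1],[27,1],[38,1],[44,1],[50,0],[53,1],[57,1],[61,1]]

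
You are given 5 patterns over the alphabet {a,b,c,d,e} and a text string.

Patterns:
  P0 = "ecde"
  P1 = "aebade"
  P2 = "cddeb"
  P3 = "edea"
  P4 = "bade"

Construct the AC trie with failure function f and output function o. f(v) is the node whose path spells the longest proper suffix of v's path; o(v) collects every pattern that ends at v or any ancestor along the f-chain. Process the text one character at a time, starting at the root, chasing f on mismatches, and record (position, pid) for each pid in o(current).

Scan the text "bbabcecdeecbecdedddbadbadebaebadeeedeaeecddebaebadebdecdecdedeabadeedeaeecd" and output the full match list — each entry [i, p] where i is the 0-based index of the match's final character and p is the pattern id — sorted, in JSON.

Build:
Trie (insert patterns):
  n0 'ε': a→5 b→19 c→11 e→1
  n1 'e': c→2 d→16
  n2 'ec': d→3
  n3 'ecd': e→4
  n4 'ecde': ·  ←P0
  n5 'a': e→6
  n6 'ae': b→7
  n7 'aeb': a→8
  n8 'aeba': d→9
  n9 'aebad': e→10
  n10 'aebade': ·  ←P1
  n11 'c': d→12
  n12 'cd': d→13
  n13 'cdd': e→14
  n14 'cdde': b→15
  n15 'cddeb': ·  ←P2
  n16 'ed': e→17
  n17 'ede': a→18
  n18 'edea': ·  ←P3
  n19 'b': a→20
  n20 'ba': d→21
  n21 'bad': e→22
  n22 'bade': ·  ←P4

Failure links (BFS by depth):
  n1('e'): parent n0 fail=0; on 'e' 0 → fail=0;  out ∅∪∅=∅
  n5('a'): parent n0 fail=0; on 'a' 0 → fail=0;  out ∅∪∅=∅
  n11('c'): parent n0 fail=0; on 'c' 0 → fail=0;  out ∅∪∅=∅
  n19('b'): parent n0 fail=0; on 'b' 0 → fail=0;  out ∅∪∅=∅
  n2('ec'): parent n1 fail=0; on 'c' 0 → fail=11;  out ∅∪∅=∅
  n6('ae'): parent n5 fail=0; on 'e' 0 → fail=1;  out ∅∪∅=∅
  n12('cd'): parent n11 fail=0; on 'd' 0 → fail=0;  out ∅∪∅=∅
  n16('ed'): parent n1 fail=0; on 'd' 0 → fail=0;  out ∅∪∅=∅
  n20('ba'): parent n19 fail=0; on 'a' 0 → fail=5;  out ∅∪∅=∅
  n3('ecd'): parent n2 fail=11; on 'd' 11 → fail=12;  out ∅∪∅=∅
  n7('aeb'): parent n6 fail=1; on 'b' 1→0 → fail=19;  out ∅∪∅=∅
  n13('cdd'): parent n12 fail=0; on 'd' 0 → fail=0;  out ∅∪∅=∅
  n17('ede'): parent n16 fail=0; on 'e' 0 → fail=1;  out ∅∪∅=∅
  n21('bad'): parent n20 fail=5; on 'd' 5→0 → fail=0;  out ∅∪∅=∅
  n4('ecde'): parent n3 fail=12; on 'e' 12→0 → fail=1;  out {0}∪∅={0}
  n8('aeba'): parent n7 fail=19; on 'a' 19 → fail=20;  out ∅∪∅=∅
  n14('cdde'): parent n13 fail=0; on 'e' 0 → fail=1;  out ∅∪∅=∅
  n18('edea'): parent n17 fail=1; on 'a' 1→0 → fail=5;  out {3}∪∅={3}
  n22('bade'): parent n21 fail=0; on 'e' 0 → fail=1;  out {4}∪∅={4}
  n9('aebad'): parent n8 fail=20; on 'd' 20 → fail=21;  out ∅∪∅=∅
  n15('cddeb'): parent n14 fail=1; on 'b' 1→0 → fail=19;  out {2}∪∅={2}
  n10('aebade'): parent n9 fail=21; on 'e' 21 → fail=22;  out {1}∪{4}={1,4}

Scan:
[0] read 'b'  n0⇒n19
[1] read 'b'  n19⇒n19 (via fail)
[2] read 'a'  n19⇒n20
[3] read 'b'  n20⇒n19 (via fail)
[4] read 'c'  n19⇒n11 (via fail)
[5] read 'e'  n11⇒n1 (via fail)
[6] read 'c'  n1⇒n2
[7] read 'd'  n2⇒n3
[8] read 'e'  n3⇒n4  → match P0@[5:8]
[9] read 'e'  n4⇒n1 (via fail)
[10] read 'c'  n1⇒n2
[11] read 'b'  n2⇒n19 (via fail)
[12] read 'e'  n19⇒n1 (via fail)
[13] read 'c'  n1⇒n2
[14] read 'd'  n2⇒n3
[15] read 'e'  n3⇒n4  → match P0@[12:15]
[16] read 'd'  n4⇒n16 (via fail)
[17] read 'd'  n16⇒n0 (via fail)
[18] read 'd'  n0⇒n0
[19] read 'b'  n0⇒n19
[20] read 'a'  n19⇒n20
[21] read 'd'  n20⇒n21
[22] read 'b'  n21⇒n19 (via fail)
[23] read 'a'  n19⇒n20
[24] read 'd'  n20⇒n21
[25] read 'e'  n21⇒n22  → match P4@[22:25]
[26] read 'b'  n22⇒n19 (via fail)
[27] read 'a'  n19⇒n20
[28] read 'e'  n20⇒n6 (via fail)
[29] read 'b'  n6⇒n7
[30] read 'a'  n7⇒n8
[31] read 'd'  n8⇒n9
[32] read 'e'  n9⇒n10  → match P1@[27:32],P4@[29:32]
[33] read 'e'  n10⇒n1 (via fail)
[34] read 'e'  n1⇒n1 (via fail)
[35] read 'd'  n1⇒n16
[36] read 'e'  n16⇒n17
[37] read 'a'  n17⇒n18  → match P3@[34:37]
[38] read 'e'  n18⇒n6 (via fail)
[39] read 'e'  n6⇒n1 (via fail)
[40] read 'c'  n1⇒n2
[41] read 'd'  n2⇒n3
[42] read 'd'  n3⇒n13 (via fail)
[43] read 'e'  n13⇒n14
[44] read 'b'  n14⇒n15  → match P2@[40:44]
[45] read 'a'  n15⇒n20 (via fail)
[46] read 'e'  n20⇒n6 (via fail)
[47] read 'b'  n6⇒n7
[48] read 'a'  n7⇒n8
[49] read 'd'  n8⇒n9
[50] read 'e'  n9⇒n10  → match P1@[45:50],P4@[47:50]
[51] read 'b'  n10⇒n19 (via fail)
[52] read 'd'  n19⇒n0 (via fail)
[53] read 'e'  n0⇒n1
[54] read 'c'  n1⇒n2
[55] read 'd'  n2⇒n3
[56] read 'e'  n3⇒n4  → match P0@[53:56]
[57] read 'c'  n4⇒n2 (via fail)
[58] read 'd'  n2⇒n3
[59] read 'e'  n3⇒n4  → match P0@[56:59]
[60] read 'd'  n4⇒n16 (via fail)
[61] read 'e'  n16⇒n17
[62] read 'a'  n17⇒n18  → match P3@[59:62]
[63] read 'b'  n18⇒n19 (via fail)
[64] read 'a'  n19⇒n20
[65] read 'd'  n20⇒n21
[66] read 'e'  n21⇒n22  → match P4@[63:66]
[67] read 'e'  n22⇒n1 (via fail)
[68] read 'd'  n1⇒n16
[69] read 'e'  n16⇒n17
[70] read 'a'  n17⇒n18  → match P3@[67:70]
[71] read 'e'  n18⇒n6 (via fail)
[72] read 'e'  n6⇒n1 (via fail)
[73] read 'c'  n1⇒n2
[74] read 'd'  n2⇒n3

All matches (sorted): [[8,0],[15,0],[25,4],[32,1],[32,4],[37,3],[44,2],[50,1],[50,4],[56,0],[59,0],[62,3],[66,4],[70,3]]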